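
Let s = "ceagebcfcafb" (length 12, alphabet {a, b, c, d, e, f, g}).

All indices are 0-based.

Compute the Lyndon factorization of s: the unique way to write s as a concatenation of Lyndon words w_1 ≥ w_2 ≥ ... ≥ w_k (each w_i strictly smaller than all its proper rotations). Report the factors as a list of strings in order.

emit factor 1: 'ce' (i=0, period=2)
emit factor 2: 'agebcfc' (i=2, period=7)
emit factor 3: 'afb' (i=9, period=3)

["ce", "agebcfc", "afb"]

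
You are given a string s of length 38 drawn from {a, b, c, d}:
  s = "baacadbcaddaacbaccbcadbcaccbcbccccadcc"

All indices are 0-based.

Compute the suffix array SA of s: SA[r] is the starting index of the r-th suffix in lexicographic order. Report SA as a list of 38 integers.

[1, 11, 2, 12, 15, 24, 20, 4, 34, 8, 0, 14, 22, 18, 6, 27, 29, 37, 23, 19, 3, 33, 7, 13, 17, 26, 28, 36, 32, 16, 25, 31, 30, 10, 21, 5, 35, 9]

rank | idx | suffix
   0 |   1 | aacadbcaddaacbaccbcadbcaccbcbccccadcc
   1 |  11 | aacbaccbcadbcaccbcbccccadcc
   2 |   2 | acadbcaddaacbaccbcadbcaccbcbccccadcc
   3 |  12 | acbaccbcadbcaccbcbccccadcc
   4 |  15 | accbcadbcaccbcbccccadcc
   5 |  24 | accbcbccccadcc
   6 |  20 | adbcaccbcbccccadcc
   7 |   4 | adbcaddaacbaccbcadbcaccbcbccccadcc
   8 |  34 | adcc
   9 |   8 | addaacbaccbcadbcaccbcbccccadcc
  10 |   0 | baacadbcaddaacbaccbcadbcaccbcbccccadcc
  11 |  14 | baccbcadbcaccbcbccccadcc
  12 |  22 | bcaccbcbccccadcc
  13 |  18 | bcadbcaccbcbccccadcc
  14 |   6 | bcaddaacbaccbcadbcaccbcbccccadcc
  15 |  27 | bcbccccadcc
  16 |  29 | bccccadcc
  17 |  37 | c
  18 |  23 | caccbcbccccadcc
  19 |  19 | cadbcaccbcbccccadcc
  20 |   3 | cadbcaddaacbaccbcadbcaccbcbccccadcc
  21 |  33 | cadcc
  22 |   7 | caddaacbaccbcadbcaccbcbccccadcc
  23 |  13 | cbaccbcadbcaccbcbccccadcc
  24 |  17 | cbcadbcaccbcbccccadcc
  25 |  26 | cbcbccccadcc
  26 |  28 | cbccccadcc
  27 |  36 | cc
  28 |  32 | ccadcc
  29 |  16 | ccbcadbcaccbcbccccadcc
  30 |  25 | ccbcbccccadcc
  31 |  31 | cccadcc
  32 |  30 | ccccadcc
  33 |  10 | daacbaccbcadbcaccbcbccccadcc
  34 |  21 | dbcaccbcbccccadcc
  35 |   5 | dbcaddaacbaccbcadbcaccbcbccccadcc
  36 |  35 | dcc
  37 |   9 | ddaacbaccbcadbcaccbcbccccadcc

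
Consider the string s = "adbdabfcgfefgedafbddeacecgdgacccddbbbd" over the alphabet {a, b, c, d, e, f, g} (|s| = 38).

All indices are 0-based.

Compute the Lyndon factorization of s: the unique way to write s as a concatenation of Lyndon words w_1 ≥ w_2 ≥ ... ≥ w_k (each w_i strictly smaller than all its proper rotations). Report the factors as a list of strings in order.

["adbd", "abfcgfefgedafbddeacecgdgacccddbbbd"]

emit factor 1: 'adbd' (i=0, period=4)
emit factor 2: 'abfcgfefgedafbddeacecgdgacccddbbbd' (i=4, period=34)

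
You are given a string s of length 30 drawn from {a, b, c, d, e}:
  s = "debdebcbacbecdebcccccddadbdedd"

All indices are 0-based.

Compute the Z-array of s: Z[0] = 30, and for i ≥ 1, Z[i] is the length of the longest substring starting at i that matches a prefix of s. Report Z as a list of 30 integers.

Z[0]=30
i=1: outside box; Z[1]=0
i=2: outside box; Z[2]=0
i=3: outside box; Z[3]=3 scan→box=[3,6)
i=4: min(r-i=2, Z[1]=0)=0; Z[4]=0
i=5: min(r-i=1, Z[2]=0)=0; Z[5]=0
i=6: outside box; Z[6]=0
i=7: outside box; Z[7]=0
i=8: outside box; Z[8]=0
i=9: outside box; Z[9]=0
i=10: outside box; Z[10]=0
i=11: outside box; Z[11]=0
i=12: outside box; Z[12]=0
i=13: outside box; Z[13]=3 scan→box=[13,16)
i=14: min(r-i=2, Z[1]=0)=0; Z[14]=0
i=15: min(r-i=1, Z[2]=0)=0; Z[15]=0
i=16: outside box; Z[16]=0
i=17: outside box; Z[17]=0
i=18: outside box; Z[18]=0
i=19: outside box; Z[19]=0
i=20: outside box; Z[20]=0
i=21: outside box; Z[21]=1 scan→box=[21,22)
i=22: outside box; Z[22]=1 scan→box=[22,23)
i=23: outside box; Z[23]=0
i=24: outside box; Z[24]=1 scan→box=[24,25)
i=25: outside box; Z[25]=0
i=26: outside box; Z[26]=2 scan→box=[26,28)
i=27: min(r-i=1, Z[1]=0)=0; Z[27]=0
i=28: outside box; Z[28]=1 scan→box=[28,29)
i=29: outside box; Z[29]=1 scan→box=[29,30)

[30, 0, 0, 3, 0, 0, 0, 0, 0, 0, 0, 0, 0, 3, 0, 0, 0, 0, 0, 0, 0, 1, 1, 0, 1, 0, 2, 0, 1, 1]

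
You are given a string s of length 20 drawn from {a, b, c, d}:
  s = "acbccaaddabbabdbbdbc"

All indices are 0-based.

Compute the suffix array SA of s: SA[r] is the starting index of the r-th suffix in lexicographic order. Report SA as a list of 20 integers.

[5, 9, 12, 0, 6, 11, 10, 15, 18, 2, 13, 16, 19, 4, 1, 3, 8, 14, 17, 7]

sorted suffixes:
  #0 SA[0]=5  'aaddabbabdbbdbc'
  #1 SA[1]=9  'abbabdbbdbc'
  #2 SA[2]=12  'abdbbdbc'
  #3 SA[3]=0  'acbccaaddabbabdbbdbc'
  #4 SA[4]=6  'addabbabdbbdbc'
  #5 SA[5]=11  'babdbbdbc'
  #6 SA[6]=10  'bbabdbbdbc'
  #7 SA[7]=15  'bbdbc'
  #8 SA[8]=18  'bc'
  #9 SA[9]=2  'bccaaddabbabdbbdbc'
  #10 SA[10]=13  'bdbbdbc'
  #11 SA[11]=16  'bdbc'
  #12 SA[12]=19  'c'
  #13 SA[13]=4  'caaddabbabdbbdbc'
  #14 SA[14]=1  'cbccaaddabbabdbbdbc'
  #15 SA[15]=3  'ccaaddabbabdbbdbc'
  #16 SA[16]=8  'dabbabdbbdbc'
  #17 SA[17]=14  'dbbdbc'
  #18 SA[18]=17  'dbc'
  #19 SA[19]=7  'ddabbabdbbdbc'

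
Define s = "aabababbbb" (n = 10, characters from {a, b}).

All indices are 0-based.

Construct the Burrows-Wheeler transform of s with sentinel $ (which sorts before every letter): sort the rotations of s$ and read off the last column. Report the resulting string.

b$abbbaabba

rank  rotation     last
    0  $aabababbbb  b
    1  aabababbbb$  $
    2  abababbbb$a  a
    3  ababbbb$aab  b
    4  abbbb$aabab  b
    5  b$aabababbb  b
    6  bababbbb$aa  a
    7  babbbb$aaba  a
    8  bb$aabababb  b
    9  bbb$aababab  b
   10  bbbb$aababa  a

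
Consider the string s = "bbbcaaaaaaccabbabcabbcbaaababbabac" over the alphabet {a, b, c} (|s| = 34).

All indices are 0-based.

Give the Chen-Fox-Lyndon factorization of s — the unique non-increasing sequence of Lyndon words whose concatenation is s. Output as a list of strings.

emit factor 1: 'bbbc' (i=0, period=4)
emit factor 2: 'aaaaaaccabbabcabbcbaaababbabac' (i=4, period=30)

["bbbc", "aaaaaaccabbabcabbcbaaababbabac"]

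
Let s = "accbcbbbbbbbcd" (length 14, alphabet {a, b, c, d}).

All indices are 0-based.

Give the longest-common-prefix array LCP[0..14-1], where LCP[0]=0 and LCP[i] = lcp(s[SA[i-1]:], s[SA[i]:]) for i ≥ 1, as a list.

[0, 0, 6, 5, 4, 3, 2, 1, 2, 0, 2, 1, 1, 0]

sorted suffixes:
  #0 SA[0]=0  'accbcbbbbbbbcd'
  #1 SA[1]=5  'bbbbbbbcd'
  #2 SA[2]=6  'bbbbbbcd'
  #3 SA[3]=7  'bbbbbcd'
  #4 SA[4]=8  'bbbbcd'
  #5 SA[5]=9  'bbbcd'
  #6 SA[6]=10  'bbcd'
  #7 SA[7]=3  'bcbbbbbbbcd'
  #8 SA[8]=11  'bcd'
  #9 SA[9]=4  'cbbbbbbbcd'
  #10 SA[10]=2  'cbcbbbbbbbcd'
  #11 SA[11]=1  'ccbcbbbbbbbcd'
  #12 SA[12]=12  'cd'
  #13 SA[13]=13  'd'

SA = [0, 5, 6, 7, 8, 9, 10, 3, 11, 4, 2, 1, 12, 13]
[i] adj suffixes → lcp
  [1] 0/5 → 0 ('')
  [2] 5/6 → 6 ('bbbbbb')
  [3] 6/7 → 5 ('bbbbb')
  [4] 7/8 → 4 ('bbbb')
  [5] 8/9 → 3 ('bbb')
  [6] 9/10 → 2 ('bb')
  [7] 10/3 → 1 ('b')
  [8] 3/11 → 2 ('bc')
  [9] 11/4 → 0 ('')
  [10] 4/2 → 2 ('cb')
  [11] 2/1 → 1 ('c')
  [12] 1/12 → 1 ('c')
  [13] 12/13 → 0 ('')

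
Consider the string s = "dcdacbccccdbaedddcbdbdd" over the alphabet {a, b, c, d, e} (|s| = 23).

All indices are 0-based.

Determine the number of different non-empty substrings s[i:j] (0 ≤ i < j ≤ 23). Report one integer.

rank→(start, suffix):
  0 → (3, 'acbccccdbaedddcbdbdd')
  1 → (12, 'aedddcbdbdd')
  2 → (11, 'baedddcbdbdd')
  3 → (5, 'bccccdbaedddcbdbdd')
  4 → (18, 'bdbdd')
  5 → (20, 'bdd')
  6 → (4, 'cbccccdbaedddcbdbdd')
  7 → (17, 'cbdbdd')
  8 → (6, 'ccccdbaedddcbdbdd')
  9 → (7, 'cccdbaedddcbdbdd')
  10 → (8, 'ccdbaedddcbdbdd')
  11 → (1, 'cdacbccccdbaedddcbdbdd')
  12 → (9, 'cdbaedddcbdbdd')
  13 → (22, 'd')
  14 → (2, 'dacbccccdbaedddcbdbdd')
  15 → (10, 'dbaedddcbdbdd')
  16 → (19, 'dbdd')
  17 → (16, 'dcbdbdd')
  18 → (0, 'dcdacbccccdbaedddcbdbdd')
  19 → (21, 'dd')
  20 → (15, 'ddcbdbdd')
  21 → (14, 'dddcbdbdd')
  22 → (13, 'edddcbdbdd')

SA = [3, 12, 11, 5, 18, 20, 4, 17, 6, 7, 8, 1, 9, 22, 2, 10, 19, 16, 0, 21, 15, 14, 13]
rank  pair      lcp
   1  s[3:],s[12:]  1  'a'
   2  s[12:],s[11:]  0  ''
   3  s[11:],s[5:]  1  'b'
   4  s[5:],s[18:]  1  'b'
   5  s[18:],s[20:]  2  'bd'
   6  s[20:],s[4:]  0  ''
   7  s[4:],s[17:]  2  'cb'
   8  s[17:],s[6:]  1  'c'
   9  s[6:],s[7:]  3  'ccc'
  10  s[7:],s[8:]  2  'cc'
  11  s[8:],s[1:]  1  'c'
  12  s[1:],s[9:]  2  'cd'
  13  s[9:],s[22:]  0  ''
  14  s[22:],s[2:]  1  'd'
  15  s[2:],s[10:]  1  'd'
  16  s[10:],s[19:]  2  'db'
  17  s[19:],s[16:]  1  'd'
  18  s[16:],s[0:]  2  'dc'
  19  s[0:],s[21:]  1  'd'
  20  s[21:],s[15:]  2  'dd'
  21  s[15:],s[14:]  2  'dd'
  22  s[14:],s[13:]  0  ''

n(n+1)/2 = 23·24/2 = 276
Σ LCP = 0 + 1 + 0 + 1 + 1 + 2 + 0 + 2 + 1 + 3 + 2 + 1 + 2 + 0 + 1 + 1 + 2 + 1 + 2 + 1 + 2 + 2 + 0 = 28
distinct = 276 − 28 = 248

248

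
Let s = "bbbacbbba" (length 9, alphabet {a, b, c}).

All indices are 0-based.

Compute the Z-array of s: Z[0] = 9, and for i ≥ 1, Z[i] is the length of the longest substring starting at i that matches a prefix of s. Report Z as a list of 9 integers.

[9, 2, 1, 0, 0, 4, 2, 1, 0]

Z[0]=9
i=1: outside box; Z[1]=2 grow→box=[1,3)
i=2: min(r-i=1, Z[1]=2)=1; Z[2]=1
i=3: outside box; Z[3]=0
i=4: outside box; Z[4]=0
i=5: outside box; Z[5]=4 grow→box=[5,9)
i=6: min(r-i=3, Z[1]=2)=2; Z[6]=2
i=7: min(r-i=2, Z[2]=1)=1; Z[7]=1
i=8: min(r-i=1, Z[3]=0)=0; Z[8]=0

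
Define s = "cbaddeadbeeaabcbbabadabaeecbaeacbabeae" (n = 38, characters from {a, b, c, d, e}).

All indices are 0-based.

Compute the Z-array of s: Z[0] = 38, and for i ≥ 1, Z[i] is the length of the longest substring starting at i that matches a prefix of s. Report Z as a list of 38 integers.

Z[0]=38
i=1: outside box; Z[1]=0
i=2: outside box; Z[2]=0
i=3: outside box; Z[3]=0
i=4: outside box; Z[4]=0
i=5: outside box; Z[5]=0
i=6: outside box; Z[6]=0
i=7: outside box; Z[7]=0
i=8: outside box; Z[8]=0
i=9: outside box; Z[9]=0
i=10: outside box; Z[10]=0
i=11: outside box; Z[11]=0
i=12: outside box; Z[12]=0
i=13: outside box; Z[13]=0
i=14: outside box; Z[14]=2 grow→box=[14,16)
i=15: min(r-i=1, Z[1]=0)=0; Z[15]=0
i=16: outside box; Z[16]=0
i=17: outside box; Z[17]=0
i=18: outside box; Z[18]=0
i=19: outside box; Z[19]=0
i=20: outside box; Z[20]=0
i=21: outside box; Z[21]=0
i=22: outside box; Z[22]=0
i=23: outside box; Z[23]=0
i=24: outside box; Z[24]=0
i=25: outside box; Z[25]=0
i=26: outside box; Z[26]=3 grow→box=[26,29)
i=27: min(r-i=2, Z[1]=0)=0; Z[27]=0
i=28: min(r-i=1, Z[2]=0)=0; Z[28]=0
i=29: outside box; Z[29]=0
i=30: outside box; Z[30]=0
i=31: outside box; Z[31]=3 grow→box=[31,34)
i=32: min(r-i=2, Z[1]=0)=0; Z[32]=0
i=33: min(r-i=1, Z[2]=0)=0; Z[33]=0
i=34: outside box; Z[34]=0
i=35: outside box; Z[35]=0
i=36: outside box; Z[36]=0
i=37: outside box; Z[37]=0

[38, 0, 0, 0, 0, 0, 0, 0, 0, 0, 0, 0, 0, 0, 2, 0, 0, 0, 0, 0, 0, 0, 0, 0, 0, 0, 3, 0, 0, 0, 0, 3, 0, 0, 0, 0, 0, 0]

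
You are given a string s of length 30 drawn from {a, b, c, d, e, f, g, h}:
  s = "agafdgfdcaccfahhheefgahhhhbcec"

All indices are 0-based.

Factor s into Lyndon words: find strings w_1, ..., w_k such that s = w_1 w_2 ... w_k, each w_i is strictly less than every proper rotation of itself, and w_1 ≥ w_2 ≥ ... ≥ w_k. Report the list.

emit factor 1: 'ag' (i=0, period=2)
emit factor 2: 'afdgfdc' (i=2, period=7)
emit factor 3: 'accfahhheefgahhhhbcec' (i=9, period=21)

["ag", "afdgfdc", "accfahhheefgahhhhbcec"]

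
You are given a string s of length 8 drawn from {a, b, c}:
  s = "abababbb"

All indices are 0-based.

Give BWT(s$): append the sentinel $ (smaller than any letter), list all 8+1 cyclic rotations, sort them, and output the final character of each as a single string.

b$bbbaaba

rank  rotation   last
    0  $abababbb  b
    1  abababbb$  $
    2  ababbb$ab  b
    3  abbb$abab  b
    4  b$abababb  b
    5  bababbb$a  a
    6  babbb$aba  a
    7  bb$ababab  b
    8  bbb$ababa  a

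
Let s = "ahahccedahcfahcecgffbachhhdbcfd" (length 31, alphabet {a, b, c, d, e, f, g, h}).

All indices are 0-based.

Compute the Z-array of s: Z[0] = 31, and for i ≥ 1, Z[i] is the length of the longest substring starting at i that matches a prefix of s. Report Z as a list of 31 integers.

[31, 0, 2, 0, 0, 0, 0, 0, 2, 0, 0, 0, 2, 0, 0, 0, 0, 0, 0, 0, 0, 1, 0, 0, 0, 0, 0, 0, 0, 0, 0]

Z[0]=31
i=1: i≥r, start 0; Z[1]=0
i=2: i≥r, start 0; Z[2]=2 scan→box=[2,4)
i=3: min(r-i=1, Z[1]=0)=0; Z[3]=0
i=4: i≥r, start 0; Z[4]=0
i=5: i≥r, start 0; Z[5]=0
i=6: i≥r, start 0; Z[6]=0
i=7: i≥r, start 0; Z[7]=0
i=8: i≥r, start 0; Z[8]=2 scan→box=[8,10)
i=9: min(r-i=1, Z[1]=0)=0; Z[9]=0
i=10: i≥r, start 0; Z[10]=0
i=11: i≥r, start 0; Z[11]=0
i=12: i≥r, start 0; Z[12]=2 scan→box=[12,14)
i=13: min(r-i=1, Z[1]=0)=0; Z[13]=0
i=14: i≥r, start 0; Z[14]=0
i=15: i≥r, start 0; Z[15]=0
i=16: i≥r, start 0; Z[16]=0
i=17: i≥r, start 0; Z[17]=0
i=18: i≥r, start 0; Z[18]=0
i=19: i≥r, start 0; Z[19]=0
i=20: i≥r, start 0; Z[20]=0
i=21: i≥r, start 0; Z[21]=1 scan→box=[21,22)
i=22: i≥r, start 0; Z[22]=0
i=23: i≥r, start 0; Z[23]=0
i=24: i≥r, start 0; Z[24]=0
i=25: i≥r, start 0; Z[25]=0
i=26: i≥r, start 0; Z[26]=0
i=27: i≥r, start 0; Z[27]=0
i=28: i≥r, start 0; Z[28]=0
i=29: i≥r, start 0; Z[29]=0
i=30: i≥r, start 0; Z[30]=0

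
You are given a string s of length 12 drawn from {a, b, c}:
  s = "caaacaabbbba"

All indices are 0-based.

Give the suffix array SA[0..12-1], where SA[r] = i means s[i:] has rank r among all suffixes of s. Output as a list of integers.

rank | idx | suffix
   0 |  11 | a
   1 |   1 | aaacaabbbba
   2 |   5 | aabbbba
   3 |   2 | aacaabbbba
   4 |   6 | abbbba
   5 |   3 | acaabbbba
   6 |  10 | ba
   7 |   9 | bba
   8 |   8 | bbba
   9 |   7 | bbbba
  10 |   0 | caaacaabbbba
  11 |   4 | caabbbba

[11, 1, 5, 2, 6, 3, 10, 9, 8, 7, 0, 4]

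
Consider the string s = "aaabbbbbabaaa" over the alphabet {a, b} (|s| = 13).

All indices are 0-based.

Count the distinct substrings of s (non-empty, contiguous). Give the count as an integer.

68

rank→(start, suffix):
  0 → (12, 'a')
  1 → (11, 'aa')
  2 → (10, 'aaa')
  3 → (0, 'aaabbbbbabaaa')
  4 → (1, 'aabbbbbabaaa')
  5 → (8, 'abaaa')
  6 → (2, 'abbbbbabaaa')
  7 → (9, 'baaa')
  8 → (7, 'babaaa')
  9 → (6, 'bbabaaa')
  10 → (5, 'bbbabaaa')
  11 → (4, 'bbbbabaaa')
  12 → (3, 'bbbbbabaaa')

SA = [12, 11, 10, 0, 1, 8, 2, 9, 7, 6, 5, 4, 3]
i: (SA[i-1],SA[i]) lcp shared
  1: (12,11) 1 'a'
  2: (11,10) 2 'aa'
  3: (10,0) 3 'aaa'
  4: (0,1) 2 'aa'
  5: (1,8) 1 'a'
  6: (8,2) 2 'ab'
  7: (2,9) 0 ''
  8: (9,7) 2 'ba'
  9: (7,6) 1 'b'
  10: (6,5) 2 'bb'
  11: (5,4) 3 'bbb'
  12: (4,3) 4 'bbbb'

n(n+1)/2 = 13·14/2 = 91
Σ LCP = 0 + 1 + 2 + 3 + 2 + 1 + 2 + 0 + 2 + 1 + 2 + 3 + 4 = 23
distinct = 91 − 23 = 68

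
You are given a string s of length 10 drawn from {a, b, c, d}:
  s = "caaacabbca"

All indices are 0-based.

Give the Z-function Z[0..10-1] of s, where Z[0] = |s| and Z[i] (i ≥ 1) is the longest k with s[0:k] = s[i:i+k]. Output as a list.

[10, 0, 0, 0, 2, 0, 0, 0, 2, 0]

Z[0]=10
i=1: i≥r, start 0; Z[1]=0
i=2: i≥r, start 0; Z[2]=0
i=3: i≥r, start 0; Z[3]=0
i=4: i≥r, start 0; Z[4]=2 extend→box=[4,6)
i=5: min(r-i=1, Z[1]=0)=0; Z[5]=0
i=6: i≥r, start 0; Z[6]=0
i=7: i≥r, start 0; Z[7]=0
i=8: i≥r, start 0; Z[8]=2 extend→box=[8,10)
i=9: min(r-i=1, Z[1]=0)=0; Z[9]=0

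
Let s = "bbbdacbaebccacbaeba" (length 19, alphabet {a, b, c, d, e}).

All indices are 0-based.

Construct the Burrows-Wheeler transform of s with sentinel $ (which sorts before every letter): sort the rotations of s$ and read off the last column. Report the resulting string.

rank  rotation              last
    0  $bbbdacbaebccacbaeba  a
    1  a$bbbdacbaebccacbaeb  b
    2  acbaeba$bbbdacbaebcc  c
    3  acbaebccacbaeba$bbbd  d
    4  aeba$bbbdacbaebccacb  b
    5  aebccacbaeba$bbbdacb  b
    6  ba$bbbdacbaebccacbae  e
    7  baeba$bbbdacbaebccac  c
    8  baebccacbaeba$bbbdac  c
    9  bbbdacbaebccacbaeba$  $
   10  bbdacbaebccacbaeba$b  b
   11  bccacbaeba$bbbdacbae  e
   12  bdacbaebccacbaeba$bb  b
   13  cacbaeba$bbbdacbaebc  c
   14  cbaeba$bbbdacbaebcca  a
   15  cbaebccacbaeba$bbbda  a
   16  ccacbaeba$bbbdacbaeb  b
   17  dacbaebccacbaeba$bbb  b
   18  eba$bbbdacbaebccacba  a
   19  ebccacbaeba$bbbdacba  a

abcdbbecc$bebcaabbaa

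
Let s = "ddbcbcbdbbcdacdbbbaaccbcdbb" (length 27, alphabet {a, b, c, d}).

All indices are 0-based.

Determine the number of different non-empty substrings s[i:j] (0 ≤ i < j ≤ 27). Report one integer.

rank→(start, suffix):
  0 → (18, 'aaccbcdbb')
  1 → (19, 'accbcdbb')
  2 → (12, 'acdbbbaaccbcdbb')
  3 → (26, 'b')
  4 → (17, 'baaccbcdbb')
  5 → (25, 'bb')
  6 → (16, 'bbaaccbcdbb')
  7 → (15, 'bbbaaccbcdbb')
  8 → (8, 'bbcdacdbbbaaccbcdbb')
  9 → (2, 'bcbcbdbbcdacdbbbaaccbcdbb')
  10 → (4, 'bcbdbbcdacdbbbaaccbcdbb')
  11 → (9, 'bcdacdbbbaaccbcdbb')
  12 → (22, 'bcdbb')
  13 → (6, 'bdbbcdacdbbbaaccbcdbb')
  14 → (3, 'cbcbdbbcdacdbbbaaccbcdbb')
  15 → (21, 'cbcdbb')
  16 → (5, 'cbdbbcdacdbbbaaccbcdbb')
  17 → (20, 'ccbcdbb')
  18 → (10, 'cdacdbbbaaccbcdbb')
  19 → (23, 'cdbb')
  20 → (13, 'cdbbbaaccbcdbb')
  21 → (11, 'dacdbbbaaccbcdbb')
  22 → (24, 'dbb')
  23 → (14, 'dbbbaaccbcdbb')
  24 → (7, 'dbbcdacdbbbaaccbcdbb')
  25 → (1, 'dbcbcbdbbcdacdbbbaaccbcdbb')
  26 → (0, 'ddbcbcbdbbcdacdbbbaaccbcdbb')

SA = [18, 19, 12, 26, 17, 25, 16, 15, 8, 2, 4, 9, 22, 6, 3, 21, 5, 20, 10, 23, 13, 11, 24, 14, 7, 1, 0]
[i] adj suffixes → lcp
  [1] 18/19 → 1 ('a')
  [2] 19/12 → 2 ('ac')
  [3] 12/26 → 0 ('')
  [4] 26/17 → 1 ('b')
  [5] 17/25 → 1 ('b')
  [6] 25/16 → 2 ('bb')
  [7] 16/15 → 2 ('bb')
  [8] 15/8 → 2 ('bb')
  [9] 8/2 → 1 ('b')
  [10] 2/4 → 3 ('bcb')
  [11] 4/9 → 2 ('bc')
  [12] 9/22 → 3 ('bcd')
  [13] 22/6 → 1 ('b')
  [14] 6/3 → 0 ('')
  [15] 3/21 → 3 ('cbc')
  [16] 21/5 → 2 ('cb')
  [17] 5/20 → 1 ('c')
  [18] 20/10 → 1 ('c')
  [19] 10/23 → 2 ('cd')
  [20] 23/13 → 4 ('cdbb')
  [21] 13/11 → 0 ('')
  [22] 11/24 → 1 ('d')
  [23] 24/14 → 3 ('dbb')
  [24] 14/7 → 3 ('dbb')
  [25] 7/1 → 2 ('db')
  [26] 1/0 → 1 ('d')

n(n+1)/2 = 27·28/2 = 378
Σ LCP = 0 + 1 + 2 + 0 + 1 + 1 + 2 + 2 + 2 + 1 + 3 + 2 + 3 + 1 + 0 + 3 + 2 + 1 + 1 + 2 + 4 + 0 + 1 + 3 + 3 + 2 + 1 = 44
distinct = 378 − 44 = 334

334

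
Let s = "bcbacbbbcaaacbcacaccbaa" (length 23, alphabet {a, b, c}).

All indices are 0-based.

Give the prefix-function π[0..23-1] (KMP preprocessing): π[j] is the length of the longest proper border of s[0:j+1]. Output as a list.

[0, 0, 1, 0, 0, 1, 1, 1, 2, 0, 0, 0, 0, 1, 2, 0, 0, 0, 0, 0, 1, 0, 0]

π[0] = 0
j=1 s[j]='c': π[1]=0 (border '')
j=2 s[j]='b': π[2]=1 (border 'b')
j=3 s[j]='a': k: 1→0; π[3]=0 (border '')
j=4 s[j]='c': π[4]=0 (border '')
j=5 s[j]='b': π[5]=1 (border 'b')
j=6 s[j]='b': k: 1→0; π[6]=1 (border 'b')
j=7 s[j]='b': k: 1→0; π[7]=1 (border 'b')
j=8 s[j]='c': π[8]=2 (border 'bc')
j=9 s[j]='a': k: 2→0; π[9]=0 (border '')
j=10 s[j]='a': π[10]=0 (border '')
j=11 s[j]='a': π[11]=0 (border '')
j=12 s[j]='c': π[12]=0 (border '')
j=13 s[j]='b': π[13]=1 (border 'b')
j=14 s[j]='c': π[14]=2 (border 'bc')
j=15 s[j]='a': k: 2→0; π[15]=0 (border '')
j=16 s[j]='c': π[16]=0 (border '')
j=17 s[j]='a': π[17]=0 (border '')
j=18 s[j]='c': π[18]=0 (border '')
j=19 s[j]='c': π[19]=0 (border '')
j=20 s[j]='b': π[20]=1 (border 'b')
j=21 s[j]='a': k: 1→0; π[21]=0 (border '')
j=22 s[j]='a': π[22]=0 (border '')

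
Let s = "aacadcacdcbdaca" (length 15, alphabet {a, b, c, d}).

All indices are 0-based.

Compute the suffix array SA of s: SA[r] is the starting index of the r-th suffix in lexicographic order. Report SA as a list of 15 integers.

rank→(start, suffix):
  0 → (14, 'a')
  1 → (0, 'aacadcacdcbdaca')
  2 → (12, 'aca')
  3 → (1, 'acadcacdcbdaca')
  4 → (6, 'acdcbdaca')
  5 → (3, 'adcacdcbdaca')
  6 → (10, 'bdaca')
  7 → (13, 'ca')
  8 → (5, 'cacdcbdaca')
  9 → (2, 'cadcacdcbdaca')
  10 → (9, 'cbdaca')
  11 → (7, 'cdcbdaca')
  12 → (11, 'daca')
  13 → (4, 'dcacdcbdaca')
  14 → (8, 'dcbdaca')

[14, 0, 12, 1, 6, 3, 10, 13, 5, 2, 9, 7, 11, 4, 8]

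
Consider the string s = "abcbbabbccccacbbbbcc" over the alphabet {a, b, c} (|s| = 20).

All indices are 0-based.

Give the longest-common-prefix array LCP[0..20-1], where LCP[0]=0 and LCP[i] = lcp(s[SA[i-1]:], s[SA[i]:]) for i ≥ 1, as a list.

[0, 2, 1, 0, 1, 2, 3, 2, 4, 1, 2, 3, 0, 1, 1, 3, 1, 2, 2, 3]

rank | idx | suffix
   0 |   5 | abbccccacbbbbcc
   1 |   0 | abcbbabbccccacbbbbcc
   2 |  12 | acbbbbcc
   3 |   4 | babbccccacbbbbcc
   4 |   3 | bbabbccccacbbbbcc
   5 |  14 | bbbbcc
   6 |  15 | bbbcc
   7 |  16 | bbcc
   8 |   6 | bbccccacbbbbcc
   9 |   1 | bcbbabbccccacbbbbcc
  10 |  17 | bcc
  11 |   7 | bccccacbbbbcc
  12 |  19 | c
  13 |  11 | cacbbbbcc
  14 |   2 | cbbabbccccacbbbbcc
  15 |  13 | cbbbbcc
  16 |  18 | cc
  17 |  10 | ccacbbbbcc
  18 |   9 | cccacbbbbcc
  19 |   8 | ccccacbbbbcc

SA = [5, 0, 12, 4, 3, 14, 15, 16, 6, 1, 17, 7, 19, 11, 2, 13, 18, 10, 9, 8]
rank  pair      lcp
   1  s[5:],s[0:]  2  'ab'
   2  s[0:],s[12:]  1  'a'
   3  s[12:],s[4:]  0  ''
   4  s[4:],s[3:]  1  'b'
   5  s[3:],s[14:]  2  'bb'
   6  s[14:],s[15:]  3  'bbb'
   7  s[15:],s[16:]  2  'bb'
   8  s[16:],s[6:]  4  'bbcc'
   9  s[6:],s[1:]  1  'b'
  10  s[1:],s[17:]  2  'bc'
  11  s[17:],s[7:]  3  'bcc'
  12  s[7:],s[19:]  0  ''
  13  s[19:],s[11:]  1  'c'
  14  s[11:],s[2:]  1  'c'
  15  s[2:],s[13:]  3  'cbb'
  16  s[13:],s[18:]  1  'c'
  17  s[18:],s[10:]  2  'cc'
  18  s[10:],s[9:]  2  'cc'
  19  s[9:],s[8:]  3  'ccc'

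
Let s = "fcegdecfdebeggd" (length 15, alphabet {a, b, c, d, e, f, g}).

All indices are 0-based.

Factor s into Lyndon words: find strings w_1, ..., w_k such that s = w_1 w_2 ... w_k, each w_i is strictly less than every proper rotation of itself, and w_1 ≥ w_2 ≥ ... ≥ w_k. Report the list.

emit factor 1: 'f' (i=0, period=1)
emit factor 2: 'cegdecfde' (i=1, period=9)
emit factor 3: 'beggd' (i=10, period=5)

["f", "cegdecfde", "beggd"]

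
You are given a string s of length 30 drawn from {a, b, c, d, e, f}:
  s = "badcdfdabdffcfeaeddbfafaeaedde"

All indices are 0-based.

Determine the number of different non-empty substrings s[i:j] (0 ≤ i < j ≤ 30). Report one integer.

rank | idx | suffix
   0 |   7 | abdffcfeaeddbfafaeaedde
   1 |   1 | adcdfdabdffcfeaeddbfafaeaedde
   2 |  23 | aeaedde
   3 |  15 | aeddbfafaeaedde
   4 |  25 | aedde
   5 |  21 | afaeaedde
   6 |   0 | badcdfdabdffcfeaeddbfafaeaedde
   7 |   8 | bdffcfeaeddbfafaeaedde
   8 |  19 | bfafaeaedde
   9 |   3 | cdfdabdffcfeaeddbfafaeaedde
  10 |  12 | cfeaeddbfafaeaedde
  11 |   6 | dabdffcfeaeddbfafaeaedde
  12 |  18 | dbfafaeaedde
  13 |   2 | dcdfdabdffcfeaeddbfafaeaedde
  14 |  17 | ddbfafaeaedde
  15 |  27 | dde
  16 |  28 | de
  17 |   4 | dfdabdffcfeaeddbfafaeaedde
  18 |   9 | dffcfeaeddbfafaeaedde
  19 |  29 | e
  20 |  14 | eaeddbfafaeaedde
  21 |  24 | eaedde
  22 |  16 | eddbfafaeaedde
  23 |  26 | edde
  24 |  22 | faeaedde
  25 |  20 | fafaeaedde
  26 |  11 | fcfeaeddbfafaeaedde
  27 |   5 | fdabdffcfeaeddbfafaeaedde
  28 |  13 | feaeddbfafaeaedde
  29 |  10 | ffcfeaeddbfafaeaedde

SA = [7, 1, 23, 15, 25, 21, 0, 8, 19, 3, 12, 6, 18, 2, 17, 27, 28, 4, 9, 29, 14, 24, 16, 26, 22, 20, 11, 5, 13, 10]
rank  pair      lcp
   1  s[7:],s[1:]  1  'a'
   2  s[1:],s[23:]  1  'a'
   3  s[23:],s[15:]  2  'ae'
   4  s[15:],s[25:]  4  'aedd'
   5  s[25:],s[21:]  1  'a'
   6  s[21:],s[0:]  0  ''
   7  s[0:],s[8:]  1  'b'
   8  s[8:],s[19:]  1  'b'
   9  s[19:],s[3:]  0  ''
  10  s[3:],s[12:]  1  'c'
  11  s[12:],s[6:]  0  ''
  12  s[6:],s[18:]  1  'd'
  13  s[18:],s[2:]  1  'd'
  14  s[2:],s[17:]  1  'd'
  15  s[17:],s[27:]  2  'dd'
  16  s[27:],s[28:]  1  'd'
  17  s[28:],s[4:]  1  'd'
  18  s[4:],s[9:]  2  'df'
  19  s[9:],s[29:]  0  ''
  20  s[29:],s[14:]  1  'e'
  21  s[14:],s[24:]  5  'eaedd'
  22  s[24:],s[16:]  1  'e'
  23  s[16:],s[26:]  3  'edd'
  24  s[26:],s[22:]  0  ''
  25  s[22:],s[20:]  2  'fa'
  26  s[20:],s[11:]  1  'f'
  27  s[11:],s[5:]  1  'f'
  28  s[5:],s[13:]  1  'f'
  29  s[13:],s[10:]  1  'f'

n(n+1)/2 = 30·31/2 = 465
Σ LCP = 0 + 1 + 1 + 2 + 4 + 1 + 0 + 1 + 1 + 0 + 1 + 0 + 1 + 1 + 1 + 2 + 1 + 1 + 2 + 0 + 1 + 5 + 1 + 3 + 0 + 2 + 1 + 1 + 1 + 1 = 37
distinct = 465 − 37 = 428

428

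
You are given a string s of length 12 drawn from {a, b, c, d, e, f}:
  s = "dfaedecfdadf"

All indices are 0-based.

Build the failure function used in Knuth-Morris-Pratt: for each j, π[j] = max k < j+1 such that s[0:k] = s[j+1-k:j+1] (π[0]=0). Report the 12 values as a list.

π[0] = 0
j=1 s[j]='f': π[1]=0 (border '')
j=2 s[j]='a': π[2]=0 (border '')
j=3 s[j]='e': π[3]=0 (border '')
j=4 s[j]='d': π[4]=1 (border 'd')
j=5 s[j]='e': k: 1→0; π[5]=0 (border '')
j=6 s[j]='c': π[6]=0 (border '')
j=7 s[j]='f': π[7]=0 (border '')
j=8 s[j]='d': π[8]=1 (border 'd')
j=9 s[j]='a': k: 1→0; π[9]=0 (border '')
j=10 s[j]='d': π[10]=1 (border 'd')
j=11 s[j]='f': π[11]=2 (border 'df')

[0, 0, 0, 0, 1, 0, 0, 0, 1, 0, 1, 2]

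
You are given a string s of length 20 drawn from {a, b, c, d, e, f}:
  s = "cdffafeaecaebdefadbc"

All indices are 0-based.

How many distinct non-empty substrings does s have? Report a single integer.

194

rank | idx | suffix
   0 |  16 | adbc
   1 |  10 | aebdefadbc
   2 |   7 | aecaebdefadbc
   3 |   4 | afeaecaebdefadbc
   4 |  18 | bc
   5 |  12 | bdefadbc
   6 |  19 | c
   7 |   9 | caebdefadbc
   8 |   0 | cdffafeaecaebdefadbc
   9 |  17 | dbc
  10 |  13 | defadbc
  11 |   1 | dffafeaecaebdefadbc
  12 |   6 | eaecaebdefadbc
  13 |  11 | ebdefadbc
  14 |   8 | ecaebdefadbc
  15 |  14 | efadbc
  16 |  15 | fadbc
  17 |   3 | fafeaecaebdefadbc
  18 |   5 | feaecaebdefadbc
  19 |   2 | ffafeaecaebdefadbc

SA = [16, 10, 7, 4, 18, 12, 19, 9, 0, 17, 13, 1, 6, 11, 8, 14, 15, 3, 5, 2]
i: (SA[i-1],SA[i]) lcp shared
  1: (16,10) 1 'a'
  2: (10,7) 2 'ae'
  3: (7,4) 1 'a'
  4: (4,18) 0 ''
  5: (18,12) 1 'b'
  6: (12,19) 0 ''
  7: (19,9) 1 'c'
  8: (9,0) 1 'c'
  9: (0,17) 0 ''
  10: (17,13) 1 'd'
  11: (13,1) 1 'd'
  12: (1,6) 0 ''
  13: (6,11) 1 'e'
  14: (11,8) 1 'e'
  15: (8,14) 1 'e'
  16: (14,15) 0 ''
  17: (15,3) 2 'fa'
  18: (3,5) 1 'f'
  19: (5,2) 1 'f'

n(n+1)/2 = 20·21/2 = 210
Σ LCP = 0 + 1 + 2 + 1 + 0 + 1 + 0 + 1 + 1 + 0 + 1 + 1 + 0 + 1 + 1 + 1 + 0 + 2 + 1 + 1 = 16
distinct = 210 − 16 = 194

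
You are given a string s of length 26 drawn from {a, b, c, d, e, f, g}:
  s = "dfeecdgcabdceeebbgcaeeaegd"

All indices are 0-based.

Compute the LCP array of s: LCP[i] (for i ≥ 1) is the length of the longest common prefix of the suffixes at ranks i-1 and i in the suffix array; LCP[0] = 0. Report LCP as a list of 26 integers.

[0, 1, 2, 0, 1, 1, 0, 2, 1, 1, 0, 1, 1, 1, 0, 1, 1, 1, 2, 2, 2, 1, 0, 0, 3, 1]

sorted suffixes:
  #0 SA[0]=8  'abdceeebbgcaeeaegd'
  #1 SA[1]=19  'aeeaegd'
  #2 SA[2]=22  'aegd'
  #3 SA[3]=15  'bbgcaeeaegd'
  #4 SA[4]=9  'bdceeebbgcaeeaegd'
  #5 SA[5]=16  'bgcaeeaegd'
  #6 SA[6]=7  'cabdceeebbgcaeeaegd'
  #7 SA[7]=18  'caeeaegd'
  #8 SA[8]=4  'cdgcabdceeebbgcaeeaegd'
  #9 SA[9]=11  'ceeebbgcaeeaegd'
  #10 SA[10]=25  'd'
  #11 SA[11]=10  'dceeebbgcaeeaegd'
  #12 SA[12]=0  'dfeecdgcabdceeebbgcaeeaegd'
  #13 SA[13]=5  'dgcabdceeebbgcaeeaegd'
  #14 SA[14]=21  'eaegd'
  #15 SA[15]=14  'ebbgcaeeaegd'
  #16 SA[16]=3  'ecdgcabdceeebbgcaeeaegd'
  #17 SA[17]=20  'eeaegd'
  #18 SA[18]=13  'eebbgcaeeaegd'
  #19 SA[19]=2  'eecdgcabdceeebbgcaeeaegd'
  #20 SA[20]=12  'eeebbgcaeeaegd'
  #21 SA[21]=23  'egd'
  #22 SA[22]=1  'feecdgcabdceeebbgcaeeaegd'
  #23 SA[23]=6  'gcabdceeebbgcaeeaegd'
  #24 SA[24]=17  'gcaeeaegd'
  #25 SA[25]=24  'gd'

SA = [8, 19, 22, 15, 9, 16, 7, 18, 4, 11, 25, 10, 0, 5, 21, 14, 3, 20, 13, 2, 12, 23, 1, 6, 17, 24]
i: (SA[i-1],SA[i]) lcp shared
  1: (8,19) 1 'a'
  2: (19,22) 2 'ae'
  3: (22,15) 0 ''
  4: (15,9) 1 'b'
  5: (9,16) 1 'b'
  6: (16,7) 0 ''
  7: (7,18) 2 'ca'
  8: (18,4) 1 'c'
  9: (4,11) 1 'c'
  10: (11,25) 0 ''
  11: (25,10) 1 'd'
  12: (10,0) 1 'd'
  13: (0,5) 1 'd'
  14: (5,21) 0 ''
  15: (21,14) 1 'e'
  16: (14,3) 1 'e'
  17: (3,20) 1 'e'
  18: (20,13) 2 'ee'
  19: (13,2) 2 'ee'
  20: (2,12) 2 'ee'
  21: (12,23) 1 'e'
  22: (23,1) 0 ''
  23: (1,6) 0 ''
  24: (6,17) 3 'gca'
  25: (17,24) 1 'g'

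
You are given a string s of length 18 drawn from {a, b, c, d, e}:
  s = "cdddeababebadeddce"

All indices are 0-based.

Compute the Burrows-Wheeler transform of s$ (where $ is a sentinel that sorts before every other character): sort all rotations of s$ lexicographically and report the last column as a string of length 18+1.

eebbaea$ddecddacdbd

rank  rotation             last
    0  $cdddeababebadeddce  e
    1  ababebadeddce$cddde  e
    2  abebadeddce$cdddeab  b
    3  adeddce$cdddeababeb  b
    4  babebadeddce$cdddea  a
    5  badeddce$cdddeababe  e
    6  bebadeddce$cdddeaba  a
    7  cdddeababebadeddce$  $
    8  ce$cdddeababebadedd  d
    9  dce$cdddeababebaded  d
   10  ddce$cdddeababebade  e
   11  dddeababebadeddce$c  c
   12  ddeababebadeddce$cd  d
   13  deababebadeddce$cdd  d
   14  deddce$cdddeababeba  a
   15  e$cdddeababebadeddc  c
   16  eababebadeddce$cddd  d
   17  ebadeddce$cdddeabab  b
   18  eddce$cdddeababebad  d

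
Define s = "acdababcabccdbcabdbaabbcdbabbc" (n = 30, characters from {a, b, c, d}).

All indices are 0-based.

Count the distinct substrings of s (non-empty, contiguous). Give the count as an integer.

rank→(start, suffix):
  0 → (19, 'aabbcdbabbc')
  1 → (3, 'ababcabccdbcabdbaabbcdbabbc')
  2 → (26, 'abbc')
  3 → (20, 'abbcdbabbc')
  4 → (5, 'abcabccdbcabdbaabbcdbabbc')
  5 → (8, 'abccdbcabdbaabbcdbabbc')
  6 → (15, 'abdbaabbcdbabbc')
  7 → (0, 'acdababcabccdbcabdbaabbcdbabbc')
  8 → (18, 'baabbcdbabbc')
  9 → (25, 'babbc')
  10 → (4, 'babcabccdbcabdbaabbcdbabbc')
  11 → (27, 'bbc')
  12 → (21, 'bbcdbabbc')
  13 → (28, 'bc')
  14 → (6, 'bcabccdbcabdbaabbcdbabbc')
  15 → (13, 'bcabdbaabbcdbabbc')
  16 → (9, 'bccdbcabdbaabbcdbabbc')
  17 → (22, 'bcdbabbc')
  18 → (16, 'bdbaabbcdbabbc')
  19 → (29, 'c')
  20 → (7, 'cabccdbcabdbaabbcdbabbc')
  21 → (14, 'cabdbaabbcdbabbc')
  22 → (10, 'ccdbcabdbaabbcdbabbc')
  23 → (1, 'cdababcabccdbcabdbaabbcdbabbc')
  24 → (23, 'cdbabbc')
  25 → (11, 'cdbcabdbaabbcdbabbc')
  26 → (2, 'dababcabccdbcabdbaabbcdbabbc')
  27 → (17, 'dbaabbcdbabbc')
  28 → (24, 'dbabbc')
  29 → (12, 'dbcabdbaabbcdbabbc')

SA = [19, 3, 26, 20, 5, 8, 15, 0, 18, 25, 4, 27, 21, 28, 6, 13, 9, 22, 16, 29, 7, 14, 10, 1, 23, 11, 2, 17, 24, 12]
rank  pair      lcp
   1  s[19:],s[3:]  1  'a'
   2  s[3:],s[26:]  2  'ab'
   3  s[26:],s[20:]  4  'abbc'
   4  s[20:],s[5:]  2  'ab'
   5  s[5:],s[8:]  3  'abc'
   6  s[8:],s[15:]  2  'ab'
   7  s[15:],s[0:]  1  'a'
   8  s[0:],s[18:]  0  ''
   9  s[18:],s[25:]  2  'ba'
  10  s[25:],s[4:]  3  'bab'
  11  s[4:],s[27:]  1  'b'
  12  s[27:],s[21:]  3  'bbc'
  13  s[21:],s[28:]  1  'b'
  14  s[28:],s[6:]  2  'bc'
  15  s[6:],s[13:]  4  'bcab'
  16  s[13:],s[9:]  2  'bc'
  17  s[9:],s[22:]  2  'bc'
  18  s[22:],s[16:]  1  'b'
  19  s[16:],s[29:]  0  ''
  20  s[29:],s[7:]  1  'c'
  21  s[7:],s[14:]  3  'cab'
  22  s[14:],s[10:]  1  'c'
  23  s[10:],s[1:]  1  'c'
  24  s[1:],s[23:]  2  'cd'
  25  s[23:],s[11:]  3  'cdb'
  26  s[11:],s[2:]  0  ''
  27  s[2:],s[17:]  1  'd'
  28  s[17:],s[24:]  3  'dba'
  29  s[24:],s[12:]  2  'db'

n(n+1)/2 = 30·31/2 = 465
Σ LCP = 0 + 1 + 2 + 4 + 2 + 3 + 2 + 1 + 0 + 2 + 3 + 1 + 3 + 1 + 2 + 4 + 2 + 2 + 1 + 0 + 1 + 3 + 1 + 1 + 2 + 3 + 0 + 1 + 3 + 2 = 53
distinct = 465 − 53 = 412

412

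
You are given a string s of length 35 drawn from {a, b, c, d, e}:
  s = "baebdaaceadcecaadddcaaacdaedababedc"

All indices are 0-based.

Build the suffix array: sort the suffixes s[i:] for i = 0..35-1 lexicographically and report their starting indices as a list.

[20, 21, 5, 14, 28, 30, 22, 6, 9, 15, 1, 25, 29, 0, 3, 31, 34, 19, 13, 23, 7, 11, 4, 27, 24, 33, 18, 10, 17, 16, 8, 2, 12, 26, 32]

rank→(start, suffix):
  0 → (20, 'aaacdaedababedc')
  1 → (21, 'aacdaedababedc')
  2 → (5, 'aaceadcecaadddcaaacdaedababedc')
  3 → (14, 'aadddcaaacdaedababedc')
  4 → (28, 'ababedc')
  5 → (30, 'abedc')
  6 → (22, 'acdaedababedc')
  7 → (6, 'aceadcecaadddcaaacdaedababedc')
  8 → (9, 'adcecaadddcaaacdaedababedc')
  9 → (15, 'adddcaaacdaedababedc')
  10 → (1, 'aebdaaceadcecaadddcaaacdaedababedc')
  11 → (25, 'aedababedc')
  12 → (29, 'babedc')
  13 → (0, 'baebdaaceadcecaadddcaaacdaedababedc')
  14 → (3, 'bdaaceadcecaadddcaaacdaedababedc')
  15 → (31, 'bedc')
  16 → (34, 'c')
  17 → (19, 'caaacdaedababedc')
  18 → (13, 'caadddcaaacdaedababedc')
  19 → (23, 'cdaedababedc')
  20 → (7, 'ceadcecaadddcaaacdaedababedc')
  21 → (11, 'cecaadddcaaacdaedababedc')
  22 → (4, 'daaceadcecaadddcaaacdaedababedc')
  23 → (27, 'dababedc')
  24 → (24, 'daedababedc')
  25 → (33, 'dc')
  26 → (18, 'dcaaacdaedababedc')
  27 → (10, 'dcecaadddcaaacdaedababedc')
  28 → (17, 'ddcaaacdaedababedc')
  29 → (16, 'dddcaaacdaedababedc')
  30 → (8, 'eadcecaadddcaaacdaedababedc')
  31 → (2, 'ebdaaceadcecaadddcaaacdaedababedc')
  32 → (12, 'ecaadddcaaacdaedababedc')
  33 → (26, 'edababedc')
  34 → (32, 'edc')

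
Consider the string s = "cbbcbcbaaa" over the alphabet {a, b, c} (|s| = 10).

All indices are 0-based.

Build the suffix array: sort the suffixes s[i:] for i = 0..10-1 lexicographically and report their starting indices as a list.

rank→(start, suffix):
  0 → (9, 'a')
  1 → (8, 'aa')
  2 → (7, 'aaa')
  3 → (6, 'baaa')
  4 → (1, 'bbcbcbaaa')
  5 → (4, 'bcbaaa')
  6 → (2, 'bcbcbaaa')
  7 → (5, 'cbaaa')
  8 → (0, 'cbbcbcbaaa')
  9 → (3, 'cbcbaaa')

[9, 8, 7, 6, 1, 4, 2, 5, 0, 3]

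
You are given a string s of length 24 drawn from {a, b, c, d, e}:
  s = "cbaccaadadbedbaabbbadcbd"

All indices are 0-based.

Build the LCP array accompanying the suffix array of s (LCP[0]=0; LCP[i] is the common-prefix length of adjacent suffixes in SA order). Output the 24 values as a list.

[0, 2, 1, 1, 1, 2, 2, 0, 2, 2, 1, 2, 1, 1, 0, 1, 2, 1, 0, 1, 1, 2, 1, 0]

rank | idx | suffix
   0 |  14 | aabbbadcbd
   1 |   5 | aadadbedbaabbbadcbd
   2 |  15 | abbbadcbd
   3 |   2 | accaadadbedbaabbbadcbd
   4 |   6 | adadbedbaabbbadcbd
   5 |   8 | adbedbaabbbadcbd
   6 |  19 | adcbd
   7 |  13 | baabbbadcbd
   8 |   1 | baccaadadbedbaabbbadcbd
   9 |  18 | badcbd
  10 |  17 | bbadcbd
  11 |  16 | bbbadcbd
  12 |  22 | bd
  13 |  10 | bedbaabbbadcbd
  14 |   4 | caadadbedbaabbbadcbd
  15 |   0 | cbaccaadadbedbaabbbadcbd
  16 |  21 | cbd
  17 |   3 | ccaadadbedbaabbbadcbd
  18 |  23 | d
  19 |   7 | dadbedbaabbbadcbd
  20 |  12 | dbaabbbadcbd
  21 |   9 | dbedbaabbbadcbd
  22 |  20 | dcbd
  23 |  11 | edbaabbbadcbd

SA = [14, 5, 15, 2, 6, 8, 19, 13, 1, 18, 17, 16, 22, 10, 4, 0, 21, 3, 23, 7, 12, 9, 20, 11]
[i] adj suffixes → lcp
  [1] 14/5 → 2 ('aa')
  [2] 5/15 → 1 ('a')
  [3] 15/2 → 1 ('a')
  [4] 2/6 → 1 ('a')
  [5] 6/8 → 2 ('ad')
  [6] 8/19 → 2 ('ad')
  [7] 19/13 → 0 ('')
  [8] 13/1 → 2 ('ba')
  [9] 1/18 → 2 ('ba')
  [10] 18/17 → 1 ('b')
  [11] 17/16 → 2 ('bb')
  [12] 16/22 → 1 ('b')
  [13] 22/10 → 1 ('b')
  [14] 10/4 → 0 ('')
  [15] 4/0 → 1 ('c')
  [16] 0/21 → 2 ('cb')
  [17] 21/3 → 1 ('c')
  [18] 3/23 → 0 ('')
  [19] 23/7 → 1 ('d')
  [20] 7/12 → 1 ('d')
  [21] 12/9 → 2 ('db')
  [22] 9/20 → 1 ('d')
  [23] 20/11 → 0 ('')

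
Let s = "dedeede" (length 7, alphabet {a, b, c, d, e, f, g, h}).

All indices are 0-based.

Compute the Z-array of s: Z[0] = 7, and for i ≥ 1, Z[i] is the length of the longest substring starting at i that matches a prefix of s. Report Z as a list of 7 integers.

Z[0]=7
i=1: outside box; Z[1]=0
i=2: outside box; Z[2]=2 grow→box=[2,4)
i=3: min(r-i=1, Z[1]=0)=0; Z[3]=0
i=4: outside box; Z[4]=0
i=5: outside box; Z[5]=2 grow→box=[5,7)
i=6: min(r-i=1, Z[1]=0)=0; Z[6]=0

[7, 0, 2, 0, 0, 2, 0]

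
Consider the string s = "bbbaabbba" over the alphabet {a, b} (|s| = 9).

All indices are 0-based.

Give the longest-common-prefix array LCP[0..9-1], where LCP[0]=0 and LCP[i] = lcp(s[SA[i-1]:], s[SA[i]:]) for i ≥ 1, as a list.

rank | idx | suffix
   0 |   8 | a
   1 |   3 | aabbba
   2 |   4 | abbba
   3 |   7 | ba
   4 |   2 | baabbba
   5 |   6 | bba
   6 |   1 | bbaabbba
   7 |   5 | bbba
   8 |   0 | bbbaabbba

SA = [8, 3, 4, 7, 2, 6, 1, 5, 0]
[i] adj suffixes → lcp
  [1] 8/3 → 1 ('a')
  [2] 3/4 → 1 ('a')
  [3] 4/7 → 0 ('')
  [4] 7/2 → 2 ('ba')
  [5] 2/6 → 1 ('b')
  [6] 6/1 → 3 ('bba')
  [7] 1/5 → 2 ('bb')
  [8] 5/0 → 4 ('bbba')

[0, 1, 1, 0, 2, 1, 3, 2, 4]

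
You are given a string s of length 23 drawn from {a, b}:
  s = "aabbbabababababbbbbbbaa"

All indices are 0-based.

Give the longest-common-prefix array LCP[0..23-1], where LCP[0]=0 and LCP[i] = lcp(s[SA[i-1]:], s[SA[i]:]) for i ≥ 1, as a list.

rank→(start, suffix):
  0 → (22, 'a')
  1 → (21, 'aa')
  2 → (0, 'aabbbabababababbbbbbbaa')
  3 → (5, 'abababababbbbbbbaa')
  4 → (7, 'ababababbbbbbbaa')
  5 → (9, 'abababbbbbbbaa')
  6 → (11, 'ababbbbbbbaa')
  7 → (1, 'abbbabababababbbbbbbaa')
  8 → (13, 'abbbbbbbaa')
  9 → (20, 'baa')
  10 → (4, 'babababababbbbbbbaa')
  11 → (6, 'bababababbbbbbbaa')
  12 → (8, 'babababbbbbbbaa')
  13 → (10, 'bababbbbbbbaa')
  14 → (12, 'babbbbbbbaa')
  15 → (19, 'bbaa')
  16 → (3, 'bbabababababbbbbbbaa')
  17 → (18, 'bbbaa')
  18 → (2, 'bbbabababababbbbbbbaa')
  19 → (17, 'bbbbaa')
  20 → (16, 'bbbbbaa')
  21 → (15, 'bbbbbbaa')
  22 → (14, 'bbbbbbbaa')

SA = [22, 21, 0, 5, 7, 9, 11, 1, 13, 20, 4, 6, 8, 10, 12, 19, 3, 18, 2, 17, 16, 15, 14]
rank  pair      lcp
   1  s[22:],s[21:]  1  'a'
   2  s[21:],s[0:]  2  'aa'
   3  s[0:],s[5:]  1  'a'
   4  s[5:],s[7:]  8  'abababab'
   5  s[7:],s[9:]  6  'ababab'
   6  s[9:],s[11:]  4  'abab'
   7  s[11:],s[1:]  2  'ab'
   8  s[1:],s[13:]  4  'abbb'
   9  s[13:],s[20:]  0  ''
  10  s[20:],s[4:]  2  'ba'
  11  s[4:],s[6:]  9  'babababab'
  12  s[6:],s[8:]  7  'bababab'
  13  s[8:],s[10:]  5  'babab'
  14  s[10:],s[12:]  3  'bab'
  15  s[12:],s[19:]  1  'b'
  16  s[19:],s[3:]  3  'bba'
  17  s[3:],s[18:]  2  'bb'
  18  s[18:],s[2:]  4  'bbba'
  19  s[2:],s[17:]  3  'bbb'
  20  s[17:],s[16:]  4  'bbbb'
  21  s[16:],s[15:]  5  'bbbbb'
  22  s[15:],s[14:]  6  'bbbbbb'

[0, 1, 2, 1, 8, 6, 4, 2, 4, 0, 2, 9, 7, 5, 3, 1, 3, 2, 4, 3, 4, 5, 6]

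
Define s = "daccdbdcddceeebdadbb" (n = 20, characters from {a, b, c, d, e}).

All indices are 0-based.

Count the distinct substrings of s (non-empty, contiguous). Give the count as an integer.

rank→(start, suffix):
  0 → (1, 'accdbdcddceeebdadbb')
  1 → (16, 'adbb')
  2 → (19, 'b')
  3 → (18, 'bb')
  4 → (14, 'bdadbb')
  5 → (5, 'bdcddceeebdadbb')
  6 → (2, 'ccdbdcddceeebdadbb')
  7 → (3, 'cdbdcddceeebdadbb')
  8 → (7, 'cddceeebdadbb')
  9 → (10, 'ceeebdadbb')
  10 → (0, 'daccdbdcddceeebdadbb')
  11 → (15, 'dadbb')
  12 → (17, 'dbb')
  13 → (4, 'dbdcddceeebdadbb')
  14 → (6, 'dcddceeebdadbb')
  15 → (9, 'dceeebdadbb')
  16 → (8, 'ddceeebdadbb')
  17 → (13, 'ebdadbb')
  18 → (12, 'eebdadbb')
  19 → (11, 'eeebdadbb')

SA = [1, 16, 19, 18, 14, 5, 2, 3, 7, 10, 0, 15, 17, 4, 6, 9, 8, 13, 12, 11]
[i] adj suffixes → lcp
  [1] 1/16 → 1 ('a')
  [2] 16/19 → 0 ('')
  [3] 19/18 → 1 ('b')
  [4] 18/14 → 1 ('b')
  [5] 14/5 → 2 ('bd')
  [6] 5/2 → 0 ('')
  [7] 2/3 → 1 ('c')
  [8] 3/7 → 2 ('cd')
  [9] 7/10 → 1 ('c')
  [10] 10/0 → 0 ('')
  [11] 0/15 → 2 ('da')
  [12] 15/17 → 1 ('d')
  [13] 17/4 → 2 ('db')
  [14] 4/6 → 1 ('d')
  [15] 6/9 → 2 ('dc')
  [16] 9/8 → 1 ('d')
  [17] 8/13 → 0 ('')
  [18] 13/12 → 1 ('e')
  [19] 12/11 → 2 ('ee')

n(n+1)/2 = 20·21/2 = 210
Σ LCP = 0 + 1 + 0 + 1 + 1 + 2 + 0 + 1 + 2 + 1 + 0 + 2 + 1 + 2 + 1 + 2 + 1 + 0 + 1 + 2 = 21
distinct = 210 − 21 = 189

189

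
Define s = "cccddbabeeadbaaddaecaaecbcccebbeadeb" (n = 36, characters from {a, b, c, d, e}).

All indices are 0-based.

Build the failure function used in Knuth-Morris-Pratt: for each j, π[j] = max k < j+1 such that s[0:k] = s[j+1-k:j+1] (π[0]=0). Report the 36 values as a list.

π[0] = 0
j=1 s[j]='c': π[1]=1 (border 'c')
j=2 s[j]='c': π[2]=2 (border 'cc')
j=3 s[j]='d': k: 2→1→0; π[3]=0 (border '')
j=4 s[j]='d': π[4]=0 (border '')
j=5 s[j]='b': π[5]=0 (border '')
j=6 s[j]='a': π[6]=0 (border '')
j=7 s[j]='b': π[7]=0 (border '')
j=8 s[j]='e': π[8]=0 (border '')
j=9 s[j]='e': π[9]=0 (border '')
j=10 s[j]='a': π[10]=0 (border '')
j=11 s[j]='d': π[11]=0 (border '')
j=12 s[j]='b': π[12]=0 (border '')
j=13 s[j]='a': π[13]=0 (border '')
j=14 s[j]='a': π[14]=0 (border '')
j=15 s[j]='d': π[15]=0 (border '')
j=16 s[j]='d': π[16]=0 (border '')
j=17 s[j]='a': π[17]=0 (border '')
j=18 s[j]='e': π[18]=0 (border '')
j=19 s[j]='c': π[19]=1 (border 'c')
j=20 s[j]='a': k: 1→0; π[20]=0 (border '')
j=21 s[j]='a': π[21]=0 (border '')
j=22 s[j]='e': π[22]=0 (border '')
j=23 s[j]='c': π[23]=1 (border 'c')
j=24 s[j]='b': k: 1→0; π[24]=0 (border '')
j=25 s[j]='c': π[25]=1 (border 'c')
j=26 s[j]='c': π[26]=2 (border 'cc')
j=27 s[j]='c': π[27]=3 (border 'ccc')
j=28 s[j]='e': k: 3→2→1→0; π[28]=0 (border '')
j=29 s[j]='b': π[29]=0 (border '')
j=30 s[j]='b': π[30]=0 (border '')
j=31 s[j]='e': π[31]=0 (border '')
j=32 s[j]='a': π[32]=0 (border '')
j=33 s[j]='d': π[33]=0 (border '')
j=34 s[j]='e': π[34]=0 (border '')
j=35 s[j]='b': π[35]=0 (border '')

[0, 1, 2, 0, 0, 0, 0, 0, 0, 0, 0, 0, 0, 0, 0, 0, 0, 0, 0, 1, 0, 0, 0, 1, 0, 1, 2, 3, 0, 0, 0, 0, 0, 0, 0, 0]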